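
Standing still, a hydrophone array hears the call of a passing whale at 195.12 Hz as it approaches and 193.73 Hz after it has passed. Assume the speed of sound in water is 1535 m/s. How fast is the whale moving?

f₁/f₂ = (v + v_s)/(v − v_s), so v_s = v · (f₁ − f₂)/(f₁ + f₂).
v_s = 1535 × (195.12 − 193.73)/(195.12 + 193.73) = 1535 × 1.39/388.85 ≈ 5.5 m/s.

5.5 m/s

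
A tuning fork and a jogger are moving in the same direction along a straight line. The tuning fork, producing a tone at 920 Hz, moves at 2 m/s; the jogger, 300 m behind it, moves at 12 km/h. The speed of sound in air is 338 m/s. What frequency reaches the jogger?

924 Hz

12 km/h = 3.333 m/s.
The jogger is behind, so the tuning fork is moving away from it while the jogger is moving toward the tuning fork.
Both move, so f' = f · (v + v_o)/(v + v_s).
f' = 920 × (338 + 3.333)/(338 + 2) = 920 × 341.33/340 ≈ 924 Hz.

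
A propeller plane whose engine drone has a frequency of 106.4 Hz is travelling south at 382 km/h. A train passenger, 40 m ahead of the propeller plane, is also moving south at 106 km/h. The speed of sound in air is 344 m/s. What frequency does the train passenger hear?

382 km/h = 106.1 m/s; 106 km/h = 29.44 m/s.
The train passenger is ahead, so the propeller plane is moving toward it while the train passenger is moving away from the propeller plane.
Both move, so f' = f · (v − v_o)/(v − v_s).
f' = 106.4 × (344 − 29.44)/(344 − 106.1) = 106.4 × 314.56/237.89 ≈ 141 Hz.

141 Hz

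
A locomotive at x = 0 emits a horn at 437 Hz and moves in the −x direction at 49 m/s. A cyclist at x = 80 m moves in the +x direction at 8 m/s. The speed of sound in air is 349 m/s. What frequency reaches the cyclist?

The observer lies on the +x side, so the source is heading away from the observer and the observer is heading away from the source.
Both move, so f' = f · (v − v_o)/(v + v_s).
f' = 437 × (349 − 8)/(349 + 49) = 437 × 341/398 ≈ 374 Hz.

374 Hz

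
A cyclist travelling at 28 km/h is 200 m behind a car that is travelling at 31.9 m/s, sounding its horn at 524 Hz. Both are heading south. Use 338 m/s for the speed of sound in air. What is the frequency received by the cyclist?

28 km/h = 7.778 m/s.
The cyclist is behind, so the car is moving away from it while the cyclist is moving toward the car.
General Doppler shift: f' = f · (v + v_o)/(v + v_s).
f' = 524 × (338 + 7.778)/(338 + 31.9) = 524 × 345.78/369.9 ≈ 490 Hz.

490 Hz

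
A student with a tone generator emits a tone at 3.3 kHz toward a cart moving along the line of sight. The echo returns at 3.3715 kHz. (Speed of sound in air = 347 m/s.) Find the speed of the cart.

Double Doppler shift off a moving reflector: f₂ = f₀ · (v + u)/(v − u) (u > 0 toward emitter).
Rearranging, u = v · (f₂ − f₀)/(f₂ + f₀) = 347 × 0.0715/6.6715 ≈ 3.7 m/s.
So the cart is moving at 3.7 m/s toward the emitter.

3.7 m/s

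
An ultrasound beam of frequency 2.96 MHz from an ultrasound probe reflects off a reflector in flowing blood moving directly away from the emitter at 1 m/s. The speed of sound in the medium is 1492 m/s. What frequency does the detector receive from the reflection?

2.956 MHz

At the reflector in flowing blood (a moving observer), f₁ = f₀ · (v − u)/v = 2.96 × 1491/1492 ≈ 2.958 MHz.
On reflection it acts as a source moving away from the stationary detector: f₂ = f₁ · v/(v + u) = 2.958 × 1492/1493 ≈ 2.956 MHz.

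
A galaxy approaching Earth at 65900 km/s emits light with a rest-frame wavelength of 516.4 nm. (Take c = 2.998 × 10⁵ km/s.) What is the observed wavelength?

β = v/c = 65900/299800 = 0.2198.
Relativistic Doppler for wavelength: λ' = λ₀ · √((1 − β)/(1 + β)).
λ' = 516.4 × √(0.7802/1.2198) = 516.4 × 0.79975 ≈ 413.0 nm.

413.0 nm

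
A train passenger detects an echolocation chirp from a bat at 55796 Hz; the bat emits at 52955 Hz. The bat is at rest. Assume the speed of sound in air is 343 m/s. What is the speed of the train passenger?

f' > f, so the train passenger is approaching.
f' = f · (v + v_o)/v ⇒ v_o = v · |f'/f − 1|.
v_o = 343 × |55796/52955 − 1| = 343 × 0.05365 ≈ 18.4 m/s.

18.4 m/s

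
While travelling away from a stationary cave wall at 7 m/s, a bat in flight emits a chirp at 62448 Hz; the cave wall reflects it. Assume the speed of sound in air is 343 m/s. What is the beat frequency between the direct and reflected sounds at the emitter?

2498 Hz

The cave wall receives the sound from a moving source: f₁ = f₀ · v/(v + v_e) = 62448 × 343/350 ≈ 61199 Hz.
On the return leg the bat in flight is a moving observer: f₂ = f₁ · (v − v_e)/v = 61199 × 336/343 ≈ 59950 Hz.
Beat against the emitted tone: |f₂ − f₀| = 2v_e·f₀/(v + v_e) = 2 × 7 × 62448/350 ≈ 2498 Hz.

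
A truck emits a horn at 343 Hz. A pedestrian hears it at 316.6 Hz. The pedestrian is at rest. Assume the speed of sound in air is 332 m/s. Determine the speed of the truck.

28 m/s

f' < f, so the truck is receding.
f' = f · v/(v + v_s) ⇒ v_s = v · |1 − f/f'|.
v_s = 332 × |1 − 343/316.6| = 332 × 0.08339 ≈ 28 m/s.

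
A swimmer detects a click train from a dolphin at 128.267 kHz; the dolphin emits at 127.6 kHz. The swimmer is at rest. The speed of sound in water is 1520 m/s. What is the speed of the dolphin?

7.9 m/s

f' > f, so the dolphin is approaching.
f' = f · v/(v − v_s) ⇒ v_s = v · |1 − f/f'|.
v_s = 1520 × |1 − 127.6/128.267| = 1520 × 0.0052 ≈ 7.9 m/s.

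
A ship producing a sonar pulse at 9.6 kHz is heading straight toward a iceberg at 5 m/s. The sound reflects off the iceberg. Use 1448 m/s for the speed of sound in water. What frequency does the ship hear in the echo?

9.67 kHz

The iceberg receives the sound from a moving source: f₁ = f₀ · v/(v − v_e) = 9.6 × 1448/1443 ≈ 9.63 kHz.
On the return leg the ship is a moving observer: f₂ = f₁ · (v + v_e)/v = 9.63 × 1453/1448 ≈ 9.67 kHz.
Equivalently f₂ = f₀ · (v + v_e)/(v − v_e).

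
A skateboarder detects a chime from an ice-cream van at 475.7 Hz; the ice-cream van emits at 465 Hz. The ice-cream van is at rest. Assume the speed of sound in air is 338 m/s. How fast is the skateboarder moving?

f' > f, so the skateboarder is approaching.
f' = f · (v + v_o)/v ⇒ v_o = v · |f'/f − 1|.
v_o = 338 × |475.7/465 − 1| = 338 × 0.02301 ≈ 7.8 m/s.

7.8 m/s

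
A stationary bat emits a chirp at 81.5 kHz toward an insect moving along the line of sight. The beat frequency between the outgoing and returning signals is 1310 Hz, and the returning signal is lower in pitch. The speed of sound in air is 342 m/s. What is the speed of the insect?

2.77 m/s

Double Doppler shift off a moving reflector: f₂ = f₀ · (v + u)/(v − u) (u > 0 toward emitter).
Returning signal is lower, so f₂ = f₀ − Δf = 81500 − 1310 = 80190 Hz.
Rearranging, u = v · (f₂ − f₀)/(f₂ + f₀) = 342 × -1310/161690 ≈ -2.77 m/s.
So the insect is moving at 2.77 m/s away from the emitter.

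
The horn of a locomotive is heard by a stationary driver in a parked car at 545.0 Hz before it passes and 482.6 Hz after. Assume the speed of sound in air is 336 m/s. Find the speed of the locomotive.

20.4 m/s

f₁/f₂ = (v + v_s)/(v − v_s), so v_s = v · (f₁ − f₂)/(f₁ + f₂).
v_s = 336 × (545.0 − 482.6)/(545.0 + 482.6) = 336 × 62.4/1027.6 ≈ 20.4 m/s.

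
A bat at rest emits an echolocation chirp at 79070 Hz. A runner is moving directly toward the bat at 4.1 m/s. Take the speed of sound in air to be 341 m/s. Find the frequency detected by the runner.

Only the observer moves, toward the source, so f' = f · (v + v_o)/v.
f' = 79070 × (341 + 4.1)/341 = 79070 × 345.1/341 ≈ 80021 Hz.

80021 Hz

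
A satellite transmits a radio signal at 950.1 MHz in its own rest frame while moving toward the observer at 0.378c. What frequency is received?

1414.2 MHz

Relativistic Doppler for frequency: f' = f₀ · √((1 + β)/(1 − β)).
f' = 950.1 × √(1.3780/0.6220) = 950.1 × 1.48843 ≈ 1414.2 MHz.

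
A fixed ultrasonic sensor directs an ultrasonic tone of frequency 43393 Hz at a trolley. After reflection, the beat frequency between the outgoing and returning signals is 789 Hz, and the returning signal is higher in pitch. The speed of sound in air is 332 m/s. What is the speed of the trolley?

2.99 m/s

Double Doppler shift off a moving reflector: f₂ = f₀ · (v + u)/(v − u) (u > 0 toward emitter).
Returning signal is higher, so f₂ = f₀ + Δf = 43393 + 789 = 44182 Hz.
Rearranging, u = v · (f₂ − f₀)/(f₂ + f₀) = 332 × 789/87575 ≈ 2.99 m/s.
So the trolley is moving at 2.99 m/s toward the emitter.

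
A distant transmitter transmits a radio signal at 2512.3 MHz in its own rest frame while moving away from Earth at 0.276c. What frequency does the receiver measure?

1892.4 MHz

Relativistic Doppler for frequency: f' = f₀ · √((1 − β)/(1 + β)).
f' = 2512.3 × √(0.7240/1.2760) = 2512.3 × 0.75326 ≈ 1892.4 MHz.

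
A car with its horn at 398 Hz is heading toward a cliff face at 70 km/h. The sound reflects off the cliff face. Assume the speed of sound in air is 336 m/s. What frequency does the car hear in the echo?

70 km/h = 19.44 m/s.
The cliff face receives the sound from a moving source: f₁ = f₀ · v/(v − v_e) = 398 × 336/316.56 ≈ 422 Hz.
On the return leg the car is a moving observer: f₂ = f₁ · (v + v_e)/v = 422 × 355.44/336 ≈ 447 Hz.
Equivalently f₂ = f₀ · (v + v_e)/(v − v_e).

447 Hz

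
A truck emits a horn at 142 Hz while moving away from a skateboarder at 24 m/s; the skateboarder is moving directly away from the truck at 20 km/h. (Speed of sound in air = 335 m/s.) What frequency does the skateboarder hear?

20 km/h = 5.556 m/s.
With source receding and observer receding, f' = f · (v − v_o)/(v + v_s).
f' = 142 × (335 − 5.556)/(335 + 24) = 142 × 329.44/359 ≈ 130 Hz.

130 Hz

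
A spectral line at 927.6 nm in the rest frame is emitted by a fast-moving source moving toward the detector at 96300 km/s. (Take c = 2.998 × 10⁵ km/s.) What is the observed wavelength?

β = v/c = 96300/299800 = 0.3212.
Relativistic Doppler for wavelength: λ' = λ₀ · √((1 − β)/(1 + β)).
λ' = 927.6 × √(0.6788/1.3212) = 927.6 × 0.71677 ≈ 664.9 nm.

664.9 nm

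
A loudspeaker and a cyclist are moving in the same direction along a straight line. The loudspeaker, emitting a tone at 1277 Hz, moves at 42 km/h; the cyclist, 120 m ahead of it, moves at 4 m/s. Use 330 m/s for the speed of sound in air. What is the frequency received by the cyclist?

1308 Hz

42 km/h = 11.67 m/s.
The cyclist is ahead, so the loudspeaker is moving toward it while the cyclist is moving away from the loudspeaker.
With source approaching and observer receding, f' = f · (v − v_o)/(v − v_s).
f' = 1277 × (330 − 4)/(330 − 11.67) = 1277 × 326/318.33 ≈ 1308 Hz.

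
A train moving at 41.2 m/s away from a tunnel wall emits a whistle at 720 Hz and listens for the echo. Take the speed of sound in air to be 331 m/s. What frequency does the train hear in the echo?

The tunnel wall receives the sound from a moving source: f₁ = f₀ · v/(v + v_e) = 720 × 331/372.2 ≈ 640 Hz.
On the return leg the train is a moving observer: f₂ = f₁ · (v − v_e)/v = 640 × 289.8/331 ≈ 561 Hz.

561 Hz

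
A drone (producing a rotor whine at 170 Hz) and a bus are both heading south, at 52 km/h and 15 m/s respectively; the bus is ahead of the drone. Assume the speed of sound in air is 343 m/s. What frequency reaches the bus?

52 km/h = 14.44 m/s.
The bus is ahead, so the drone is moving toward it while the bus is moving away from the drone.
Both move, so f' = f · (v − v_o)/(v − v_s).
f' = 170 × (343 − 15)/(343 − 14.44) = 170 × 328/328.56 ≈ 170 Hz.

170 Hz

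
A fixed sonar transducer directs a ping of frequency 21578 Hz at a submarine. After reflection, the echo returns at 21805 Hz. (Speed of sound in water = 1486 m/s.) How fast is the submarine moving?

Double Doppler shift off a moving reflector: f₂ = f₀ · (v + u)/(v − u) (u > 0 toward emitter).
Rearranging, u = v · (f₂ − f₀)/(f₂ + f₀) = 1486 × 227/43383 ≈ 7.8 m/s.
So the submarine is moving at 7.8 m/s toward the emitter.

7.8 m/s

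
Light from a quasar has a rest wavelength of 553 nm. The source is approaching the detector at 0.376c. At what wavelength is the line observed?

372.4 nm

Relativistic Doppler for wavelength: λ' = λ₀ · √((1 − β)/(1 + β)).
λ' = 553 × √(0.6240/1.3760) = 553 × 0.67342 ≈ 372.4 nm.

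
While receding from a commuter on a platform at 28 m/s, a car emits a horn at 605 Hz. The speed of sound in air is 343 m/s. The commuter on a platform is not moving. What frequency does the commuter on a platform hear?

Only the source moves, away from the listener, so f' = f · v/(v + v_s).
f' = 605 × 343/(343 + 28) = 605 × 343/371 ≈ 559 Hz.

559 Hz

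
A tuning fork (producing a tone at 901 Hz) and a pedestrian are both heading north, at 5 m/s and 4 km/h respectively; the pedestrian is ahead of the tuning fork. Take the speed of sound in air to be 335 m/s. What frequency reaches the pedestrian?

912 Hz

4 km/h = 1.111 m/s.
The pedestrian is ahead, so the tuning fork is moving toward it while the pedestrian is moving away from the tuning fork.
With source approaching and observer receding, f' = f · (v − v_o)/(v − v_s).
f' = 901 × (335 − 1.111)/(335 − 5) = 901 × 333.89/330 ≈ 912 Hz.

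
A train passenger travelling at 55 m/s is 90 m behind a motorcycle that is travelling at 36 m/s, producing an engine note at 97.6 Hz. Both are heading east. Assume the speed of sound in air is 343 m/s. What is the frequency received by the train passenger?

102 Hz

The train passenger is behind, so the motorcycle is moving away from it while the train passenger is moving toward the motorcycle.
With source receding and observer approaching, f' = f · (v + v_o)/(v + v_s).
f' = 97.6 × (343 + 55)/(343 + 36) = 97.6 × 398/379 ≈ 102 Hz.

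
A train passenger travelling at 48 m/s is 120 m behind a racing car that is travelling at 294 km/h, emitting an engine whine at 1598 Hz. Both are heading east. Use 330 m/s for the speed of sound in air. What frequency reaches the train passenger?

1467 Hz

294 km/h = 81.67 m/s.
The train passenger is behind, so the racing car is moving away from it while the train passenger is moving toward the racing car.
Both move, so f' = f · (v + v_o)/(v + v_s).
f' = 1598 × (330 + 48)/(330 + 81.67) = 1598 × 378/411.67 ≈ 1467 Hz.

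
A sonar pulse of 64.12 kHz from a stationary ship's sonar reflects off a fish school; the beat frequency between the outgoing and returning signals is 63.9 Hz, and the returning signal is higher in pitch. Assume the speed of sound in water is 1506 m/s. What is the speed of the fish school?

Double Doppler shift off a moving reflector: f₂ = f₀ · (v + u)/(v − u) (u > 0 toward emitter).
Returning signal is higher, so f₂ = f₀ + Δf = 64120 + 63.9 = 64183.9 Hz.
Rearranging, u = v · (f₂ − f₀)/(f₂ + f₀) = 1506 × 63.9/128303.9 ≈ 0.75 m/s.
So the fish school is moving at 0.75 m/s toward the emitter.

0.75 m/s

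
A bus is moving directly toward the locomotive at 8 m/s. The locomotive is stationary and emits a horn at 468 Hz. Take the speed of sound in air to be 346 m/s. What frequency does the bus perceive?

479 Hz

Only the observer moves, toward the source, so f' = f · (v + v_o)/v.
f' = 468 × (346 + 8)/346 = 468 × 354/346 ≈ 479 Hz.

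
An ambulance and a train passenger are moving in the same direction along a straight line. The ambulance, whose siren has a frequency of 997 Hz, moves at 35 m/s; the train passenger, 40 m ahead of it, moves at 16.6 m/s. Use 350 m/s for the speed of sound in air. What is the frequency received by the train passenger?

1055 Hz

The train passenger is ahead, so the ambulance is moving toward it while the train passenger is moving away from the ambulance.
Both move, so f' = f · (v − v_o)/(v − v_s).
f' = 997 × (350 − 16.6)/(350 − 35) = 997 × 333.4/315 ≈ 1055 Hz.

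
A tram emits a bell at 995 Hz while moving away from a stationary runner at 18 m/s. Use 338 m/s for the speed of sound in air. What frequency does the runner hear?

945 Hz

Moving source, stationary observer: f' = f · v/(v + v_s) since the source is receding.
f' = 995 × 338/(338 + 18) = 995 × 338/356 ≈ 945 Hz.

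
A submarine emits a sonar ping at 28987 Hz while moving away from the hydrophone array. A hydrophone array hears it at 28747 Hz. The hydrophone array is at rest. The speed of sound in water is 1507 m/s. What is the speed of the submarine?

12.6 m/s

f' = f · v/(v + v_s) ⇒ v_s = v · |1 − f/f'|.
v_s = 1507 × |1 − 28987/28747| = 1507 × 0.008349 ≈ 12.6 m/s.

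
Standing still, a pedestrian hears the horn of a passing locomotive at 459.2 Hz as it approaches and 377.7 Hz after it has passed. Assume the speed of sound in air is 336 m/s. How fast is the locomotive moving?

33 m/s

f₁/f₂ = (v + v_s)/(v − v_s), so v_s = v · (f₁ − f₂)/(f₁ + f₂).
v_s = 336 × (459.2 − 377.7)/(459.2 + 377.7) = 336 × 81.5/836.9 ≈ 33 m/s.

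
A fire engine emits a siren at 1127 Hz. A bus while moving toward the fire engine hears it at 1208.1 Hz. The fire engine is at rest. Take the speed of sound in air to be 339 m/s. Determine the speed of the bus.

f' = f · (v + v_o)/v ⇒ v_o = v · |f'/f − 1|.
v_o = 339 × |1208.1/1127 − 1| = 339 × 0.07196 ≈ 24.4 m/s.

24.4 m/s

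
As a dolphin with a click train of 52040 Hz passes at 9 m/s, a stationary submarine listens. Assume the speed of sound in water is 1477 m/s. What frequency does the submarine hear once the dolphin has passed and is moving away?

Receding: f₂ = f · v/(v + v_s) = 52040 × 1477/1486 ≈ 51725 Hz.

51725 Hz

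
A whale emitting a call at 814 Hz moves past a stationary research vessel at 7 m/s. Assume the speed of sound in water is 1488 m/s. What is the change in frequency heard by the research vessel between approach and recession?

Approaching: f₁ = f · v/(v − v_s) = 814 × 1488/1481 ≈ 817.85 Hz.
Receding: f₂ = f · v/(v + v_s) = 814 × 1488/1495 ≈ 810.19 Hz.
Drop: f₁ − f₂ = 2f·v·v_s/(v² − v_s²) = 2 × 814 × 1488 × 7/(1488² − 7²) ≈ 7.66 Hz.

7.66 Hz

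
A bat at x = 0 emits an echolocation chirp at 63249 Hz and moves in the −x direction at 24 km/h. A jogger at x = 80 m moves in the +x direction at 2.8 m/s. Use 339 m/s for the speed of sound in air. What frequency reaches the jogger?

24 km/h = 6.667 m/s.
The observer lies on the +x side, so the source is heading away from the observer and the observer is heading away from the source.
With source receding and observer receding, f' = f · (v − v_o)/(v + v_s).
f' = 63249 × (339 − 2.8)/(339 + 6.667) = 63249 × 336.2/345.67 ≈ 61517 Hz.

61517 Hz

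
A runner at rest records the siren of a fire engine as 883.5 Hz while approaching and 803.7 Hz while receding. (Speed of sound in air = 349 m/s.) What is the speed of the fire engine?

f₁/f₂ = (v + v_s)/(v − v_s), so v_s = v · (f₁ − f₂)/(f₁ + f₂).
v_s = 349 × (883.5 − 803.7)/(883.5 + 803.7) = 349 × 79.8/1687.2 ≈ 16.5 m/s.

16.5 m/s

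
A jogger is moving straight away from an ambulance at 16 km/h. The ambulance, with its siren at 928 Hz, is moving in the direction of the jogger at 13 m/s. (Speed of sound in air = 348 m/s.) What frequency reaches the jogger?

16 km/h = 4.444 m/s.
General Doppler shift: f' = f · (v − v_o)/(v − v_s).
f' = 928 × (348 − 4.444)/(348 − 13) = 928 × 343.56/335 ≈ 952 Hz.

952 Hz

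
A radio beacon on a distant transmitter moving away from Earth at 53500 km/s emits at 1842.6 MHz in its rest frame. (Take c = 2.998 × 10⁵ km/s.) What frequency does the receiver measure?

1538.5 MHz

β = v/c = 53500/299800 = 0.1785.
Relativistic Doppler for frequency: f' = f₀ · √((1 − β)/(1 + β)).
f' = 1842.6 × √(0.8215/1.1785) = 1842.6 × 0.83495 ≈ 1538.5 MHz.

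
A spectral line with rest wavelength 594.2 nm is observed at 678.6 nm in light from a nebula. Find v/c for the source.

λ'/λ₀ = 1.1420 > 1 (redshift), so the source is receding.
λ'/λ₀ = √((1 + β)/(1 − β)) for a receding source ⇒ β = (r² − 1)/(r² + 1) with r = λ'/λ₀.
β = (1.3043 − 1)/(1.3043 + 1) ≈ 0.132.

0.132c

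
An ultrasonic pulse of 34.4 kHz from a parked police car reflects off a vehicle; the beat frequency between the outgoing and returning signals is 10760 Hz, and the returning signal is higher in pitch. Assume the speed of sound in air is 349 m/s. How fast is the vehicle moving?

Double Doppler shift off a moving reflector: f₂ = f₀ · (v + u)/(v − u) (u > 0 toward emitter).
Returning signal is higher, so f₂ = f₀ + Δf = 34400 + 10760 = 45160 Hz.
Rearranging, u = v · (f₂ − f₀)/(f₂ + f₀) = 349 × 10760/79560 ≈ 47 m/s.
So the vehicle is moving at 47 m/s toward the emitter.

47 m/s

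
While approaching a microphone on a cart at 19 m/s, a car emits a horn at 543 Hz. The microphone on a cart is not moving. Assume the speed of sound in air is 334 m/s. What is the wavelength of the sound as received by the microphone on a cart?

With the source moving toward a stationary observer, f' = f · v/(v − v_s).
f' = 543 × 334/(334 − 19) ≈ 576 Hz.
λ' = v/f' = 334/575.752 ≈ 58.0 cm.

58.0 cm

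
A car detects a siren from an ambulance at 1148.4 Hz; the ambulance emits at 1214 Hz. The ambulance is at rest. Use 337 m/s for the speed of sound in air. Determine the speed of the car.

f' < f, so the car is receding.
f' = f · (v − v_o)/v ⇒ v_o = v · |f'/f − 1|.
v_o = 337 × |1148.4/1214 − 1| = 337 × 0.05404 ≈ 18.2 m/s.

18.2 m/s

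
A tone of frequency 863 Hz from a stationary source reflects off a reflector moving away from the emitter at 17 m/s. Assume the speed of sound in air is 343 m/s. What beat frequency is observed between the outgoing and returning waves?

At the reflector (a moving observer), f₁ = f₀ · (v − u)/v = 863 × 326/343 ≈ 820.2 Hz.
On reflection it acts as a source moving away from the stationary detector: f₂ = f₁ · v/(v + u) = 820.2 × 343/360 ≈ 781.5 Hz.
Beat frequency: |f₂ − f₀| = 2u·f₀/(v + u) = 2 × 17 × 863/360 ≈ 82 Hz.

82 Hz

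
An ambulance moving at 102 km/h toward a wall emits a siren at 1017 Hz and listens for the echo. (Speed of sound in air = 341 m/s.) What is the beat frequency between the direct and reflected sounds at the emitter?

184 Hz

102 km/h = 28.33 m/s.
The wall receives the sound from a moving source: f₁ = f₀ · v/(v − v_e) = 1017 × 341/312.67 ≈ 1109.2 Hz.
On the return leg the ambulance is a moving observer: f₂ = f₁ · (v + v_e)/v = 1109.2 × 369.33/341 ≈ 1201.3 Hz.
Equivalently f₂ = f₀ · (v + v_e)/(v − v_e).
Beat against the emitted tone: |f₂ − f₀| = 2v_e·f₀/(v − v_e) = 2 × 28.33 × 1017/312.67 ≈ 184 Hz.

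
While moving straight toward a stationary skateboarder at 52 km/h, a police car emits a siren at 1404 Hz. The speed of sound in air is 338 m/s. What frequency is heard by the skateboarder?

1467 Hz

52 km/h = 14.44 m/s.
Moving source, stationary observer: f' = f · v/(v − v_s) since the source is approaching.
f' = 1404 × 338/(338 − 14.44) = 1404 × 338/323.6 ≈ 1467 Hz.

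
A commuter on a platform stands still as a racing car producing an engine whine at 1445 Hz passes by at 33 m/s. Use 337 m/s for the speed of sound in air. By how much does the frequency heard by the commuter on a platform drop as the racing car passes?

Approaching: f₁ = f · v/(v − v_s) = 1445 × 337/304 ≈ 1602 Hz.
Receding: f₂ = f · v/(v + v_s) = 1445 × 337/370 ≈ 1316 Hz.
Drop: f₁ − f₂ = 2f·v·v_s/(v² − v_s²) = 2 × 1445 × 337 × 33/(337² − 33²) ≈ 286 Hz.

286 Hz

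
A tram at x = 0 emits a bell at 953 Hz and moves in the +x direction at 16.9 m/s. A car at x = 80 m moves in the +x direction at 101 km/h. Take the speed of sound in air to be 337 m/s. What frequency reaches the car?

101 km/h = 28.06 m/s.
The observer lies on the +x side, so the source is heading toward the observer and the observer is heading away from the source.
General Doppler shift: f' = f · (v − v_o)/(v − v_s).
f' = 953 × (337 − 28.06)/(337 − 16.9) = 953 × 308.94/320.1 ≈ 920 Hz.

920 Hz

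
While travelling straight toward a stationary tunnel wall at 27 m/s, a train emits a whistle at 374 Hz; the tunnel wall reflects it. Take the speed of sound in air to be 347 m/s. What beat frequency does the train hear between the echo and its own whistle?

63 Hz

The tunnel wall receives the sound from a moving source: f₁ = f₀ · v/(v − v_e) = 374 × 347/320 ≈ 405.6 Hz.
On the return leg the train is a moving observer: f₂ = f₁ · (v + v_e)/v = 405.6 × 374/347 ≈ 437.1 Hz.
Beat against the emitted tone: |f₂ − f₀| = 2v_e·f₀/(v − v_e) = 2 × 27 × 374/320 ≈ 63 Hz.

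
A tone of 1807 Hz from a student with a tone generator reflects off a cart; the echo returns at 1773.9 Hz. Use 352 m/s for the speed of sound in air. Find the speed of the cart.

Double Doppler shift off a moving reflector: f₂ = f₀ · (v + u)/(v − u) (u > 0 toward emitter).
Rearranging, u = v · (f₂ − f₀)/(f₂ + f₀) = 352 × -33.1/3580.9 ≈ -3.3 m/s.
So the cart is moving at 3.3 m/s away from the emitter.

3.3 m/s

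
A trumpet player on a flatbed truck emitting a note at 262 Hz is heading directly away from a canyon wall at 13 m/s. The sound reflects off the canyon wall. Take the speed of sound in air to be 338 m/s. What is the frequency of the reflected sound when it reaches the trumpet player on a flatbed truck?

The canyon wall receives the sound from a moving source: f₁ = f₀ · v/(v + v_e) = 262 × 338/351 ≈ 252 Hz.
On the return leg the trumpet player on a flatbed truck is a moving observer: f₂ = f₁ · (v − v_e)/v = 252 × 325/338 ≈ 243 Hz.

243 Hz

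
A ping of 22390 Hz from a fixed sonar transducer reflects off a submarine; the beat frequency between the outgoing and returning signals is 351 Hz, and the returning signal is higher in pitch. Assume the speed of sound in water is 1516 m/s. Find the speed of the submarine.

11.8 m/s

Double Doppler shift off a moving reflector: f₂ = f₀ · (v + u)/(v − u) (u > 0 toward emitter).
Returning signal is higher, so f₂ = f₀ + Δf = 22390 + 351 = 22741 Hz.
Rearranging, u = v · (f₂ − f₀)/(f₂ + f₀) = 1516 × 351/45131 ≈ 11.8 m/s.
So the submarine is moving at 11.8 m/s toward the emitter.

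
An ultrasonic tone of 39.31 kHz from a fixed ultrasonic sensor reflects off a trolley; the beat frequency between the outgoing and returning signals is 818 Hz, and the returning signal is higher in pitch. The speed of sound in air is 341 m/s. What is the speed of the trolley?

Double Doppler shift off a moving reflector: f₂ = f₀ · (v + u)/(v − u) (u > 0 toward emitter).
Returning signal is higher, so f₂ = f₀ + Δf = 39310 + 818 = 40128 Hz.
Rearranging, u = v · (f₂ − f₀)/(f₂ + f₀) = 341 × 818/79438 ≈ 3.5 m/s.
So the trolley is moving at 3.5 m/s toward the emitter.

3.5 m/s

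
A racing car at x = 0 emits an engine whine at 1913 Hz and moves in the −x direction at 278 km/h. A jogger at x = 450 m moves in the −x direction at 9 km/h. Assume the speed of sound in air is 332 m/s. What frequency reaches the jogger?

278 km/h = 77.22 m/s; 9 km/h = 2.5 m/s.
The observer lies on the +x side, so the source is heading away from the observer and the observer is heading toward the source.
With source receding and observer approaching, f' = f · (v + v_o)/(v + v_s).
f' = 1913 × (332 + 2.5)/(332 + 77.22) = 1913 × 334.5/409.22 ≈ 1564 Hz.

1564 Hz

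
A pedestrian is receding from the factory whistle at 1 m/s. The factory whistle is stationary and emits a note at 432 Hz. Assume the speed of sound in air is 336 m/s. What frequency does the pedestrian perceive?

431 Hz

Moving observer, stationary source: f' = f · (v − v_o)/v.
f' = 432 × (336 − 1)/336 = 432 × 335/336 ≈ 431 Hz.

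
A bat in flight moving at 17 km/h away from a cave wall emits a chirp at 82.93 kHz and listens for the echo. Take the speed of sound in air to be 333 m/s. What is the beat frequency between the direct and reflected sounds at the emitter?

17 km/h = 4.722 m/s.
The cave wall receives the sound from a moving source: f₁ = f₀ · v/(v + v_e) = 82.93 × 333/337.72 ≈ 81.77 kHz.
On the return leg the bat in flight is a moving observer: f₂ = f₁ · (v − v_e)/v = 81.77 × 328.28/333 ≈ 80.61 kHz.
Beat against the emitted tone (with f₀ = 82930 Hz): |f₂ − f₀| = 2v_e·f₀/(v + v_e) = 2 × 4.722 × 82930/337.72 ≈ 2319 Hz.

2319 Hz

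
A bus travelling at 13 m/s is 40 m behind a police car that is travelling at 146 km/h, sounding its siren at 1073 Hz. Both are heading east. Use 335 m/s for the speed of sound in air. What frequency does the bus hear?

146 km/h = 40.56 m/s.
The bus is behind, so the police car is moving away from it while the bus is moving toward the police car.
With source receding and observer approaching, f' = f · (v + v_o)/(v + v_s).
f' = 1073 × (335 + 13)/(335 + 40.56) = 1073 × 348/375.56 ≈ 994 Hz.

994 Hz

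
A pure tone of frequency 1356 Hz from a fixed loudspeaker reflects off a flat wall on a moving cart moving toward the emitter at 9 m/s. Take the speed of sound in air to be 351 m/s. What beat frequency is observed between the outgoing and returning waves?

71 Hz

At the flat wall on a moving cart (a moving observer), f₁ = f₀ · (v + u)/v = 1356 × 360/351 ≈ 1390.8 Hz.
The reflection then acts as a moving source: f₂ = f₁ · v/(v − u) ≈ 1427.4 Hz.
Beat frequency: |f₂ − f₀| = 2u·f₀/(v − u) = 2 × 9 × 1356/342 ≈ 71 Hz.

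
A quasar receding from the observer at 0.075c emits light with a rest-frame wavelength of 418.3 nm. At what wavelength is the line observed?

450.9 nm

Relativistic Doppler for wavelength: λ' = λ₀ · √((1 + β)/(1 − β)).
λ' = 418.3 × √(1.0750/0.9250) = 418.3 × 1.07804 ≈ 450.9 nm.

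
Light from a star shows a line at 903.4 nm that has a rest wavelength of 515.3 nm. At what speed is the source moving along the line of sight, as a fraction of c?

λ'/λ₀ = 1.7532 > 1 (redshift), so the source is receding.
λ'/λ₀ = √((1 + β)/(1 − β)) for a receding source ⇒ β = (r² − 1)/(r² + 1) with r = λ'/λ₀.
β = (3.0735 − 1)/(3.0735 + 1) ≈ 0.509.

0.509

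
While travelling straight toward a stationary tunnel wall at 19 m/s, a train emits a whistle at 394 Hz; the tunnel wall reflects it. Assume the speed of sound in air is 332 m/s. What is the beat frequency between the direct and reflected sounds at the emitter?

47.8 Hz

The tunnel wall receives the sound from a moving source: f₁ = f₀ · v/(v − v_e) = 394 × 332/313 ≈ 417.9 Hz.
On the return leg the train is a moving observer: f₂ = f₁ · (v + v_e)/v = 417.9 × 351/332 ≈ 441.8 Hz.
Beat against the emitted tone: |f₂ − f₀| = 2v_e·f₀/(v − v_e) = 2 × 19 × 394/313 ≈ 47.8 Hz.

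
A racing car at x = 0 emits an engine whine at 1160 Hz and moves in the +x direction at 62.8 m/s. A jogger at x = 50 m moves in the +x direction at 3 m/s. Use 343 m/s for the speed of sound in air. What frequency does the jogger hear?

1408 Hz

The observer lies on the +x side, so the source is heading toward the observer and the observer is heading away from the source.
With source approaching and observer receding, f' = f · (v − v_o)/(v − v_s).
f' = 1160 × (343 − 3)/(343 − 62.8) = 1160 × 340/280.2 ≈ 1408 Hz.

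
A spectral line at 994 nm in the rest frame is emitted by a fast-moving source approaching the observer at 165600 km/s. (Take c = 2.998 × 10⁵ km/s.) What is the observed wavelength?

β = v/c = 165600/299800 = 0.5524.
Relativistic Doppler for wavelength: λ' = λ₀ · √((1 − β)/(1 + β)).
λ' = 994 × √(0.4476/1.5524) = 994 × 0.53699 ≈ 533.8 nm.

533.8 nm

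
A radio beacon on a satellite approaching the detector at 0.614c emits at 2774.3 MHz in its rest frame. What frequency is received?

5673.0 MHz

Relativistic Doppler for frequency: f' = f₀ · √((1 + β)/(1 − β)).
f' = 2774.3 × √(1.6140/0.3860) = 2774.3 × 2.04483 ≈ 5673.0 MHz.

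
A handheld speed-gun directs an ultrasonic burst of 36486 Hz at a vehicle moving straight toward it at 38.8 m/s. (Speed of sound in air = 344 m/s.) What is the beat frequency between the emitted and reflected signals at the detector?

9277 Hz

At the vehicle (a moving observer), f₁ = f₀ · (v + u)/v = 36486 × 382.8/344 ≈ 40601 Hz.
On reflection it acts as a source moving toward the stationary detector: f₂ = f₁ · v/(v − u) = 40601 × 344/305.2 ≈ 45763 Hz.
Equivalently f₂ = f₀ · (v + u)/(v − u).
Beat frequency: |f₂ − f₀| = 2u·f₀/(v − u) = 2 × 38.8 × 36486/305.2 ≈ 9277 Hz.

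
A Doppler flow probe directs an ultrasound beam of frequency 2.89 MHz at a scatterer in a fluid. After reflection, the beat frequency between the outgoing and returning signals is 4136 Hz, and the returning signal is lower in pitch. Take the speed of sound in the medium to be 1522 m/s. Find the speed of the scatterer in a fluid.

Double Doppler shift off a moving reflector: f₂ = f₀ · (v + u)/(v − u) (u > 0 toward emitter).
Returning signal is lower, so f₂ = f₀ − Δf = 2890000 − 4136 = 2885864 Hz.
Rearranging, u = v · (f₂ − f₀)/(f₂ + f₀) = 1522 × -4136/5775864 ≈ -1.09 m/s.
So the scatterer in a fluid is moving at 1.09 m/s away from the emitter.

1.09 m/s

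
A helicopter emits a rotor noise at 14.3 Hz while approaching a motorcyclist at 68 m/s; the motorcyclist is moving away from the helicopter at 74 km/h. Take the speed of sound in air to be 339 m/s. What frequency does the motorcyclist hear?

16.8 Hz

74 km/h = 20.56 m/s.
Both move, so f' = f · (v − v_o)/(v − v_s).
f' = 14.3 × (339 − 20.56)/(339 − 68) = 14.3 × 318.44/271 ≈ 16.8 Hz.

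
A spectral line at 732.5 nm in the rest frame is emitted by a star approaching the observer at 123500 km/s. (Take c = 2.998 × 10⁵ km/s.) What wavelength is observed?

472.7 nm

β = v/c = 123500/299800 = 0.4119.
Relativistic Doppler for wavelength: λ' = λ₀ · √((1 − β)/(1 + β)).
λ' = 732.5 × √(0.5881/1.4119) = 732.5 × 0.64536 ≈ 472.7 nm.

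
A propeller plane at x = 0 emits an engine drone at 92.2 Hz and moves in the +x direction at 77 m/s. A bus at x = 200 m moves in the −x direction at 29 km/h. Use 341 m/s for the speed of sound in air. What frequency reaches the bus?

29 km/h = 8.056 m/s.
The observer lies on the +x side, so the source is heading toward the observer and the observer is heading toward the source.
Both move, so f' = f · (v + v_o)/(v − v_s).
f' = 92.2 × (341 + 8.056)/(341 − 77) = 92.2 × 349.06/264 ≈ 122 Hz.

122 Hz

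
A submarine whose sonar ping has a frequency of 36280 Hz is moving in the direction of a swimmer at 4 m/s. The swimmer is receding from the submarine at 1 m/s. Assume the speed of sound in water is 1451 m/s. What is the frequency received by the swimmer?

36355 Hz

Both move, so f' = f · (v − v_o)/(v − v_s).
f' = 36280 × (1451 − 1)/(1451 − 4) = 36280 × 1450/1447 ≈ 36355 Hz.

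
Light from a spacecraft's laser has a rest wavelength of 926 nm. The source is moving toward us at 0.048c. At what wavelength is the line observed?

Relativistic Doppler for wavelength: λ' = λ₀ · √((1 − β)/(1 + β)).
λ' = 926 × √(0.9520/1.0480) = 926 × 0.95310 ≈ 882.6 nm.

882.6 nm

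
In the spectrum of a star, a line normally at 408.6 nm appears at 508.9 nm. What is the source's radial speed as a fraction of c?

0.216

λ'/λ₀ = 1.2455 > 1 (redshift), so the source is receding.
λ'/λ₀ = √((1 + β)/(1 − β)) for a receding source ⇒ β = (r² − 1)/(r² + 1) with r = λ'/λ₀.
β = (1.5512 − 1)/(1.5512 + 1) ≈ 0.216.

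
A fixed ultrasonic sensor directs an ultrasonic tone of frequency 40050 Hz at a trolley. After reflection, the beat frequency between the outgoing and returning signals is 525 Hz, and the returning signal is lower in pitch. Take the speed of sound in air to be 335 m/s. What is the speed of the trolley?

Double Doppler shift off a moving reflector: f₂ = f₀ · (v + u)/(v − u) (u > 0 toward emitter).
Returning signal is lower, so f₂ = f₀ − Δf = 40050 − 525 = 39525 Hz.
Rearranging, u = v · (f₂ − f₀)/(f₂ + f₀) = 335 × -525/79575 ≈ -2.21 m/s.
So the trolley is moving at 2.21 m/s away from the emitter.

2.21 m/s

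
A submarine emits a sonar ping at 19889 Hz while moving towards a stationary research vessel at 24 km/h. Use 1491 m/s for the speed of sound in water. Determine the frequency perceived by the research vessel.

19978 Hz

24 km/h = 6.667 m/s.
Moving source, stationary observer: f' = f · v/(v − v_s) since the source is approaching.
f' = 19889 × 1491/(1491 − 6.667) = 19889 × 1491/1484 ≈ 19978 Hz.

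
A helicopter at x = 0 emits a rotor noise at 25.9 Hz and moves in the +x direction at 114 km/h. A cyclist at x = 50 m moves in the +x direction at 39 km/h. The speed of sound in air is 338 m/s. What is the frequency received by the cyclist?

27.7 Hz

114 km/h = 31.67 m/s; 39 km/h = 10.83 m/s.
The observer lies on the +x side, so the source is heading toward the observer and the observer is heading away from the source.
Both move, so f' = f · (v − v_o)/(v − v_s).
f' = 25.9 × (338 − 10.83)/(338 − 31.67) = 25.9 × 327.17/306.33 ≈ 27.7 Hz.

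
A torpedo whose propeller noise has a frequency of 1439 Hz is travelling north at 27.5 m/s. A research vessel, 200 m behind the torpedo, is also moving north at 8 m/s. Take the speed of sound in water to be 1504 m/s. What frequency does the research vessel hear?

1421 Hz

The research vessel is behind, so the torpedo is moving away from it while the research vessel is moving toward the torpedo.
With source receding and observer approaching, f' = f · (v + v_o)/(v + v_s).
f' = 1439 × (1504 + 8)/(1504 + 27.5) = 1439 × 1512/1531.5 ≈ 1421 Hz.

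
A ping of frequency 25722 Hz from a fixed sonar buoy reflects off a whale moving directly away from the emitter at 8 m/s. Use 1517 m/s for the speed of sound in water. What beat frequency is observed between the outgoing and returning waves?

270 Hz

The whale first receives the wave as a moving observer: f₁ = f₀ · (v − u)/v = 25722 × (1517 − 8)/1517 ≈ 25586 Hz.
On reflection it acts as a source moving away from the stationary detector: f₂ = f₁ · v/(v + u) = 25586 × 1517/1525 ≈ 25452 Hz.
Equivalently f₂ = f₀ · (v − u)/(v + u).
Beat frequency: |f₂ − f₀| = 2u·f₀/(v + u) = 2 × 8 × 25722/1525 ≈ 270 Hz.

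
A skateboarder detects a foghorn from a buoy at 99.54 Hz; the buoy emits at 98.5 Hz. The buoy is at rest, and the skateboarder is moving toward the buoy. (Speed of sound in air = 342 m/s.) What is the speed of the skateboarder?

f' = f · (v + v_o)/v ⇒ v_o = v · |f'/f − 1|.
v_o = 342 × |99.54/98.5 − 1| = 342 × 0.01056 ≈ 3.6 m/s.

3.6 m/s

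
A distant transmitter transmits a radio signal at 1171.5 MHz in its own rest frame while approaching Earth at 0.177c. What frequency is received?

1401.0 MHz

Relativistic Doppler for frequency: f' = f₀ · √((1 + β)/(1 − β)).
f' = 1171.5 × √(1.1770/0.8230) = 1171.5 × 1.19588 ≈ 1401.0 MHz.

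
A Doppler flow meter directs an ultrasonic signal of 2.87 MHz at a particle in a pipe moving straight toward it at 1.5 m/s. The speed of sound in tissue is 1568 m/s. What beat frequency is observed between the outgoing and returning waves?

5496 Hz

The particle in a pipe first receives the wave as a moving observer: f₁ = f₀ · (v + u)/v = 2.87 × (1568 + 1.5)/1568 ≈ 2.87275 MHz.
The reflection then acts as a moving source: f₂ = f₁ · v/(v − u) ≈ 2.87550 MHz.
Equivalently f₂ = f₀ · (v + u)/(v − u).
Beat frequency (with f₀ = 2870000 Hz): |f₂ − f₀| = 2u·f₀/(v − u) = 2 × 1.5 × 2870000/1566.5 ≈ 5496 Hz.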